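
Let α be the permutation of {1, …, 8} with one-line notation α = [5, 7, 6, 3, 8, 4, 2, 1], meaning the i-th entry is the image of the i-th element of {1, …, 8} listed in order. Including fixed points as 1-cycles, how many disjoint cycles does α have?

3

The cycle decomposition is (1, 5, 8)(2, 7)(3, 6, 4), which has 3 cycles (counting 1-cycles).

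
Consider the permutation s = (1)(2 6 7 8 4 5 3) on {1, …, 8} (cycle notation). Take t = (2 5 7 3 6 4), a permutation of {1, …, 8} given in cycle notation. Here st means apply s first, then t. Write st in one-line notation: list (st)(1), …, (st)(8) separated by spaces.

For each element, apply s then t: 1 → 1 → 1; 2 → 6 → 4; 3 → 2 → 5; 4 → 5 → 7; 5 → 3 → 6; 6 → 7 → 3; 7 → 8 → 8; 8 → 4 → 2.
So st in one-line form is 1 4 5 7 6 3 8 2.

1 4 5 7 6 3 8 2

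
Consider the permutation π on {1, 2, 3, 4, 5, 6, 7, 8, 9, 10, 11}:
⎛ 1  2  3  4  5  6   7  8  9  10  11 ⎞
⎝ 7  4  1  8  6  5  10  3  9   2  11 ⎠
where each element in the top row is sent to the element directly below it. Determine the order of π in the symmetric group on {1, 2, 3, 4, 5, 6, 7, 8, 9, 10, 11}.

14

Writing π as disjoint cycles, the cycle lengths are 7, 2, 1, 1.
The order of π is the least common multiple of its cycle lengths: lcm(7, 2) = 14.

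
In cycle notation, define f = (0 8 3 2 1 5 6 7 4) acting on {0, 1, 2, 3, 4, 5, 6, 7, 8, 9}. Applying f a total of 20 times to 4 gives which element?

8

4 lies in the 9-cycle (0 8 3 2 1 5 6 7 4).
On a 9-cycle, f^9 is the identity, so f^20 = f^2 there (20 ≡ 2 mod 9).
Advancing 2 steps from 4: 4 → 0 → 8.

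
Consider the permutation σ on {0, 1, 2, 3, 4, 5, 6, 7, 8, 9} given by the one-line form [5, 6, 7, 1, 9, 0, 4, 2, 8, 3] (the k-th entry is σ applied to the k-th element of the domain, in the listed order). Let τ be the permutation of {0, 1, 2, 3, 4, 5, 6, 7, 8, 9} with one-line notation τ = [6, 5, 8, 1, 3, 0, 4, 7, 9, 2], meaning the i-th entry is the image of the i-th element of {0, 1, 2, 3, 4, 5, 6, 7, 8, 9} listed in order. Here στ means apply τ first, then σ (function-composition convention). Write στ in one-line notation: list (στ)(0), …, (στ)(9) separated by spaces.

(στ)(x) = σ(τ(x)). Computing each image: σ(τ(0)) = σ(6) = 4, σ(τ(1)) = σ(5) = 0, σ(τ(2)) = σ(8) = 8, σ(τ(3)) = σ(1) = 6, σ(τ(4)) = σ(3) = 1, σ(τ(5)) = σ(0) = 5, σ(τ(6)) = σ(4) = 9, σ(τ(7)) = σ(7) = 2, σ(τ(8)) = σ(9) = 3, σ(τ(9)) = σ(2) = 7.
Hence στ = [4 0 8 6 1 5 9 2 3 7].

4 0 8 6 1 5 9 2 3 7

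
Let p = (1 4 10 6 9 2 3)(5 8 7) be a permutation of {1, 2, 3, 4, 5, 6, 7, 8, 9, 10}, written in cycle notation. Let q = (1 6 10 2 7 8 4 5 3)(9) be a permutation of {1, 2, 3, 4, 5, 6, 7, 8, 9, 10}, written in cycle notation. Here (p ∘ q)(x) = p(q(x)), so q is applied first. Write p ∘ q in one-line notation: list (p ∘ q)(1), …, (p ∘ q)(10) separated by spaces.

9 5 4 8 1 6 7 10 2 3

For each element, apply q then p: 1 → 6 → 9; 2 → 7 → 5; 3 → 1 → 4; 4 → 5 → 8; 5 → 3 → 1; 6 → 10 → 6; 7 → 8 → 7; 8 → 4 → 10; 9 → 9 → 2; 10 → 2 → 3.
Collecting the images, p ∘ q = [9 5 4 8 1 6 7 10 2 3].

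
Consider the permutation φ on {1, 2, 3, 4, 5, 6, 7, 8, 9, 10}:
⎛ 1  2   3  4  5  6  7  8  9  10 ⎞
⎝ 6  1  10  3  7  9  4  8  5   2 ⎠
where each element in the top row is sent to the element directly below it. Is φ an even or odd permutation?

even

In disjoint-cycle form the cycle lengths are 9, 1.
A cycle of length ℓ contributes ℓ−1 transpositions, so φ is a product of 8 transpositions — even.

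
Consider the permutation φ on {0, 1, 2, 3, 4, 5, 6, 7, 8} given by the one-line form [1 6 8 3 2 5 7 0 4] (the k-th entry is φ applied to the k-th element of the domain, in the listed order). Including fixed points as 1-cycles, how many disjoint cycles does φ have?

The cycle decomposition is (0, 1, 6, 7)(2, 8, 4)(3)(5), which has 4 cycles (counting 1-cycles).

4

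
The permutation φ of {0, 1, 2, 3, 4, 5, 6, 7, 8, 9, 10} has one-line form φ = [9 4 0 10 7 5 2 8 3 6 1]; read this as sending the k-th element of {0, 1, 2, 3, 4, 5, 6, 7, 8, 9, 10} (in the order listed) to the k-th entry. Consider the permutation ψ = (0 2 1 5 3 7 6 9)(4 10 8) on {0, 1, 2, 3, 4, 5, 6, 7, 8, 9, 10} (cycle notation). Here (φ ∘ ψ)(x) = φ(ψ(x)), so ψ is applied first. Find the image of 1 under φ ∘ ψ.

5

First apply ψ: ψ(1) = 5, then φ(5) = 5. Thus (φ ∘ ψ)(1) = 5.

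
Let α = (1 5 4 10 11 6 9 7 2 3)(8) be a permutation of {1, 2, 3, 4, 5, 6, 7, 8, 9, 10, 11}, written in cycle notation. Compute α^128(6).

10

6 lies in the 10-cycle (1 5 4 10 11 6 9 7 2 3).
Powers repeat with period 10 on this cycle, and 128 mod 10 = 8, so α^128(6) = α^8(6).
Advancing 8 steps from 6: 6 → 9 → 7 → 2 → 3 → 1 → 5 → 4 → 10.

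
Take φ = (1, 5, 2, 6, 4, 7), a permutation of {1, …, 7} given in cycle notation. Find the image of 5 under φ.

2

In the cycle (1, 5, 2, 6, 4, 7), 5 is followed by 2, so φ(5) = 2.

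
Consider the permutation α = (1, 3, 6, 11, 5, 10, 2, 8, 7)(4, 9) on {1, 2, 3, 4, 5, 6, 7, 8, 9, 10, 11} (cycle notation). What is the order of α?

The disjoint cycles have lengths 9, 2.
The order of α is the least common multiple of its cycle lengths: lcm(9, 2) = 18.

18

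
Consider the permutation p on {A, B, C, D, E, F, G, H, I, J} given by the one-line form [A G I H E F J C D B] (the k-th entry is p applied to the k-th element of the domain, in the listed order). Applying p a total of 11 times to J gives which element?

Tracing J → B → … returns to J after 3 steps, so J lies in a 3-cycle (B, G, J).
On a 3-cycle, p^3 is the identity, so p^11 = p^2 there (11 ≡ 2 mod 3).
Advancing 2 steps from J: J → B → G.

G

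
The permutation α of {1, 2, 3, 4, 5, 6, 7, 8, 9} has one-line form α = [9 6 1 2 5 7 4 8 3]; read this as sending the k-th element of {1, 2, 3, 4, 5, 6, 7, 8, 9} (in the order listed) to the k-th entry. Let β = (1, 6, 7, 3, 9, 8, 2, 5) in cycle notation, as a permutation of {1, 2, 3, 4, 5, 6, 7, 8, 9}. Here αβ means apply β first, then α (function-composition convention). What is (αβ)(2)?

β(2) = 5, then α(5) = 5; composing gives (αβ)(2) = 5.

5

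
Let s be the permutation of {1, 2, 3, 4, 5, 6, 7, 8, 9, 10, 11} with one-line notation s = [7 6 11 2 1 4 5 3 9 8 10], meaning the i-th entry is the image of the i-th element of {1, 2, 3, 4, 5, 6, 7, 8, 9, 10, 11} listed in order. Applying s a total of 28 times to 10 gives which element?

Tracing 10 → 8 → … returns to 10 after 4 steps, so 10 lies in a 4-cycle (3 11 10 8).
On a 4-cycle, s^4 is the identity, so s^28 = s^0 there (28 ≡ 0 mod 4).
So s^28(10) = 10.

10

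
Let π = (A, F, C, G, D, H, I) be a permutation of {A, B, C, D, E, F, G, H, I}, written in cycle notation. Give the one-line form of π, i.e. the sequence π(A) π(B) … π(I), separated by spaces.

F B G H E C D I A

Each element maps to the next entry in its cycle (wrapping to the front): A↦F, B↦B, C↦G, D↦H, E↦E, F↦C, G↦D, H↦I, I↦A.
Listing these in domain order gives F B G H E C D I A.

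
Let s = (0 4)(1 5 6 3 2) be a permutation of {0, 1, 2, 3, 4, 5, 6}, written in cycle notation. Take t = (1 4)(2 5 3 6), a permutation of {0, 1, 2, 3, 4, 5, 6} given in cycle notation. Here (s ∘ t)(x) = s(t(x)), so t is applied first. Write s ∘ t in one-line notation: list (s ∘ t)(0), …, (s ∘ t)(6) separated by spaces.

4 0 6 3 5 2 1

Chase each element through t then s: 0 → 0 → 4; 1 → 4 → 0; 2 → 5 → 6; 3 → 6 → 3; 4 → 1 → 5; 5 → 3 → 2; 6 → 2 → 1.
So s ∘ t in one-line form is 4 0 6 3 5 2 1.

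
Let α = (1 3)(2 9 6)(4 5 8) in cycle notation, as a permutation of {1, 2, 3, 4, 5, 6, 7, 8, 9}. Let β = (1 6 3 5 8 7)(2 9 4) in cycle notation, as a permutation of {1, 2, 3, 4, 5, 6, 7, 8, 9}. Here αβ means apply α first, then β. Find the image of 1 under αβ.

First apply α: α(1) = 3, then β(3) = 5. Thus (αβ)(1) = 5.

5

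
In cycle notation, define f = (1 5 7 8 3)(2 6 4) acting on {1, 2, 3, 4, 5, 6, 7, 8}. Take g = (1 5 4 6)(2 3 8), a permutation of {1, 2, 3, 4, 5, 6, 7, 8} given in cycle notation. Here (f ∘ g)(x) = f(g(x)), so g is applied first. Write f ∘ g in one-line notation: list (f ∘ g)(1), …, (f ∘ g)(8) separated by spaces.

For each element, apply g then f: 1 → 5 → 7; 2 → 3 → 1; 3 → 8 → 3; 4 → 6 → 4; 5 → 4 → 2; 6 → 1 → 5; 7 → 7 → 8; 8 → 2 → 6.
Collecting the images, f ∘ g = [7 1 3 4 2 5 8 6].

7 1 3 4 2 5 8 6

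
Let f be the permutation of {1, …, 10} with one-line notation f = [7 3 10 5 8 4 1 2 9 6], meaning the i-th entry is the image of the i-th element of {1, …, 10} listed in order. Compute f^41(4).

Tracing 4 → 5 → … returns to 4 after 7 steps, so 4 lies in a 7-cycle (2, 3, 10, 6, 4, 5, 8).
Since the cycle has length 7, f^41 acts on it the same as f^6 (41 mod 7 = 6).
Advancing 6 steps from 4: 4 → 5 → 8 → 2 → 3 → 10 → 6.

6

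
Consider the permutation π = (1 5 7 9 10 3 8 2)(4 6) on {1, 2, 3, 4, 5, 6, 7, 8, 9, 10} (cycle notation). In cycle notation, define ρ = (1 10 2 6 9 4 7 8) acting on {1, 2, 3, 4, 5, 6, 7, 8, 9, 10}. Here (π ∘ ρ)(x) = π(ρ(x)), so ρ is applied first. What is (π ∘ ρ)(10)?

1

First apply ρ: ρ(10) = 2, then π(2) = 1. Thus (π ∘ ρ)(10) = 1.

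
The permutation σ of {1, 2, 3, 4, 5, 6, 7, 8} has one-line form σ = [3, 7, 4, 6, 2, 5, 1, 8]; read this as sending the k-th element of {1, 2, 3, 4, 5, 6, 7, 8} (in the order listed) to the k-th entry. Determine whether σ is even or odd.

In disjoint-cycle form the cycle lengths are 7, 1.
A cycle of length ℓ contributes ℓ−1 transpositions, so σ is a product of 6 transpositions — even.

even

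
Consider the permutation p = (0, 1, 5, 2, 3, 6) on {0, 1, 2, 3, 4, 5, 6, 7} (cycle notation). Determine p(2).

Within (0, 1, 5, 2, 3, 6), 2 ↦ 3.

3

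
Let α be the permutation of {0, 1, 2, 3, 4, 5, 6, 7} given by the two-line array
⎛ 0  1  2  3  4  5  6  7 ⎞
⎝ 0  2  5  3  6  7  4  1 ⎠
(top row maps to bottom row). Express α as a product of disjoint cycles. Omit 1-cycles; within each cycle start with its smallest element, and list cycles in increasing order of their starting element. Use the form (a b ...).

From 1: 1 → 2 → 5 → 7 → 1, closing the cycle (1 2 5 7).
Repeating from the next unused element and collecting all non-trivial cycles gives (1 2 5 7)(4 6).

(1 2 5 7)(4 6)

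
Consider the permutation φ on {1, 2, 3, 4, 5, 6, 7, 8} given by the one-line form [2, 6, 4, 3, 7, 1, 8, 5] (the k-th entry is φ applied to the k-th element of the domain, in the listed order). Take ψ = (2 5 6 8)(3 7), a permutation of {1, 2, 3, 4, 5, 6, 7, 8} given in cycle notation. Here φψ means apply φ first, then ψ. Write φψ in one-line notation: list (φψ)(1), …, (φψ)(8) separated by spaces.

Chase each element through φ then ψ: 1 → 2 → 5; 2 → 6 → 8; 3 → 4 → 4; 4 → 3 → 7; 5 → 7 → 3; 6 → 1 → 1; 7 → 8 → 2; 8 → 5 → 6.
Collecting the images, φψ = [5 8 4 7 3 1 2 6].

5 8 4 7 3 1 2 6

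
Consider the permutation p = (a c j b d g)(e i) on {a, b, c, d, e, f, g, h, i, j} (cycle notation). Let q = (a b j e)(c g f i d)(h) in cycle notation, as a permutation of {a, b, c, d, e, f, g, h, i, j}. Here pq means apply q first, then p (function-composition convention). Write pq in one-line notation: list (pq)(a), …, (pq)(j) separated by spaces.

For each element, apply q then p: a → b → d; b → j → b; c → g → a; d → c → j; e → a → c; f → i → e; g → f → f; h → h → h; i → d → g; j → e → i.
So pq in one-line form is d b a j c e f h g i.

d b a j c e f h g i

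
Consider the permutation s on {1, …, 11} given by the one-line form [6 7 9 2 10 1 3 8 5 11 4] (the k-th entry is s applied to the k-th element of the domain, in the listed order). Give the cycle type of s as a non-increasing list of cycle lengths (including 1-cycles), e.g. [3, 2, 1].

[8, 2, 1]

The disjoint cycles are (1, 6)(2, 7, 3, 9, 5, 10, 11, 4)(8), with lengths 8, 2, 1 in non-increasing order.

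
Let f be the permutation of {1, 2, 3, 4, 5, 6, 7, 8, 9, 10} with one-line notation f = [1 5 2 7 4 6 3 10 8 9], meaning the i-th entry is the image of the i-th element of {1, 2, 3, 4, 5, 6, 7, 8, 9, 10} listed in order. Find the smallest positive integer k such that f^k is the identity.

15

Writing f as disjoint cycles, the cycle lengths are 5, 3, 1, 1.
The order of f is the least common multiple of its cycle lengths: lcm(5, 3) = 15.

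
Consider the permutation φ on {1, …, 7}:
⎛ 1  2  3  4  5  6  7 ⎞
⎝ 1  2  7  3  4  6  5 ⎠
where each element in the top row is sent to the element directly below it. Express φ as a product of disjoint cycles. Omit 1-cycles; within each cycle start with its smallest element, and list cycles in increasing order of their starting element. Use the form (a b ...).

(3 7 5 4)

Iterating φ from 3 gives 3 → 7 → 5 → 4 → 3; that is the 4-cycle (3 7 5 4).
Repeating from the next unused element and collecting all non-trivial cycles gives (3 7 5 4).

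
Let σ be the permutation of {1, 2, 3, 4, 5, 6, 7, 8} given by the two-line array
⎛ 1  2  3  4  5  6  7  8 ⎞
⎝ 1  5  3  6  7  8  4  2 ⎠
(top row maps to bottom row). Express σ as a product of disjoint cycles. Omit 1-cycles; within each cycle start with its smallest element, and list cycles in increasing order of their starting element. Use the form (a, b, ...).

Start at 2 and follow images: 2 → 5 → 7 → 4 → 6 → 8 → 2, giving the cycle (2, 5, 7, 4, 6, 8).
Repeating from the next unused element and collecting all non-trivial cycles gives (2, 5, 7, 4, 6, 8).

(2, 5, 7, 4, 6, 8)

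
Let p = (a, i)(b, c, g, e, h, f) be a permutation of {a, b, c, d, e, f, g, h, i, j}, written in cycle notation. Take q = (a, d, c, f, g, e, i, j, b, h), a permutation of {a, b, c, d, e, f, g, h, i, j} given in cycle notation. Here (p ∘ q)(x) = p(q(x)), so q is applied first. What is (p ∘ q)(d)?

g

First apply q: q(d) = c, then p(c) = g. Thus (p ∘ q)(d) = g.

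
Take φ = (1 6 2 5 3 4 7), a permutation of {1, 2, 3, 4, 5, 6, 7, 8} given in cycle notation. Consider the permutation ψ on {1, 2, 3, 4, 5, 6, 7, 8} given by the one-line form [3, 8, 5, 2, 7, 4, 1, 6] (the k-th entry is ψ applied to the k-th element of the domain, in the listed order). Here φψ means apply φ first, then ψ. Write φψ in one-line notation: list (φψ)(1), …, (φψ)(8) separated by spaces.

4 7 2 1 5 8 3 6

(φψ)(x) = ψ(φ(x)). Computing each image: ψ(φ(1)) = ψ(6) = 4, ψ(φ(2)) = ψ(5) = 7, ψ(φ(3)) = ψ(4) = 2, ψ(φ(4)) = ψ(7) = 1, ψ(φ(5)) = ψ(3) = 5, ψ(φ(6)) = ψ(2) = 8, ψ(φ(7)) = ψ(1) = 3, ψ(φ(8)) = ψ(8) = 6.
Hence φψ = [4 7 2 1 5 8 3 6].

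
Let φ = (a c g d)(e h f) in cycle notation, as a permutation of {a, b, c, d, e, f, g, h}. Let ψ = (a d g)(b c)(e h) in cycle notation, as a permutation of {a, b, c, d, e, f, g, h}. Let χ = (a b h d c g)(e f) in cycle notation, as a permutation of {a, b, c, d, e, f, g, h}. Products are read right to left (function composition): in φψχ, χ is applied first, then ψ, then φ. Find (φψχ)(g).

a

Chase g: χ(g) = a; ψ(a) = d; φ(d) = a. Hence (φψχ)(g) = a.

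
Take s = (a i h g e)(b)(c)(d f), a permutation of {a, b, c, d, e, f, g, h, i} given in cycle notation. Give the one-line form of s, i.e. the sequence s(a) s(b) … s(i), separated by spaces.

i b c f a d e g h

Reading each image from the cycles: a↦i, b↦b, c↦c, d↦f, e↦a, f↦d, g↦e, h↦g, i↦h.
So the one-line form is i b c f a d e g h.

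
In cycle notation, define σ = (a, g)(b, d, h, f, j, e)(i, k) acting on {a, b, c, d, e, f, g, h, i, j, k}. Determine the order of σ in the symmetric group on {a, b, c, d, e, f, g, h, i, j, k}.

The cycle type of σ is (6, 2, 2, 1).
The order of σ is the least common multiple of its cycle lengths: lcm(6, 2, 2) = 6.

6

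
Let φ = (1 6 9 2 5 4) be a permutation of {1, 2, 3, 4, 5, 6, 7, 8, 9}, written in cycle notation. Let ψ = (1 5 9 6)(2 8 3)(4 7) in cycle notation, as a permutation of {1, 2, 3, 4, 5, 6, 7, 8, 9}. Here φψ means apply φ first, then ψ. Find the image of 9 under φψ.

8

φ(9) = 2, then ψ(2) = 8; composing gives (φψ)(9) = 8.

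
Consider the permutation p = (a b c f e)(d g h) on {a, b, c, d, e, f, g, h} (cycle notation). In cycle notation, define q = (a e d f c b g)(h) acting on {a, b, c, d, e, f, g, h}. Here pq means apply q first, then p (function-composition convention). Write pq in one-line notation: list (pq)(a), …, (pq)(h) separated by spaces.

(pq)(x) = p(q(x)). Computing each image: p(q(a)) = p(e) = a, p(q(b)) = p(g) = h, p(q(c)) = p(b) = c, p(q(d)) = p(f) = e, p(q(e)) = p(d) = g, p(q(f)) = p(c) = f, p(q(g)) = p(a) = b, p(q(h)) = p(h) = d.
Hence pq = [a h c e g f b d].

a h c e g f b d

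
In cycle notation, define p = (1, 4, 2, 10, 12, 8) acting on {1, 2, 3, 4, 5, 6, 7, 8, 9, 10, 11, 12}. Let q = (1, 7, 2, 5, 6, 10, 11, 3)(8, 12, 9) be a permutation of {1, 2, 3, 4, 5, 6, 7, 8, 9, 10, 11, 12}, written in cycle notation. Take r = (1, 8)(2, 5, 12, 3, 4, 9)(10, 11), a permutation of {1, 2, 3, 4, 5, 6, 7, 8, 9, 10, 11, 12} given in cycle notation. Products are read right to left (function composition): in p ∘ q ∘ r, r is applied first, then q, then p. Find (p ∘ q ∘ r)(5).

9

Chase 5: r(5) = 12; q(12) = 9; p(9) = 9. Hence (p ∘ q ∘ r)(5) = 9.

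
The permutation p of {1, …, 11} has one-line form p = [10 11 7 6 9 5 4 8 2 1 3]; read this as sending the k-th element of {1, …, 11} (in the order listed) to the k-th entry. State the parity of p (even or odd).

In disjoint-cycle form the cycle lengths are 8, 2, 1.
A cycle is odd iff its length is even; p has 2 even-length cycles, so sgn(p) = (−1)^2 and p is even.

even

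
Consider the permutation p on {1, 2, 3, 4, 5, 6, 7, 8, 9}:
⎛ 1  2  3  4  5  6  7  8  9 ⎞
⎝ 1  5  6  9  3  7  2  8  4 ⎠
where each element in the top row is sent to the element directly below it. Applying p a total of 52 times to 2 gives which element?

Tracing 2 → 5 → … returns to 2 after 5 steps, so 2 lies in a 5-cycle (2, 5, 3, 6, 7).
Since the cycle has length 5, p^52 acts on it the same as p^2 (52 mod 5 = 2).
Stepping 2 places around the cycle: 2 → 5 → 3.

3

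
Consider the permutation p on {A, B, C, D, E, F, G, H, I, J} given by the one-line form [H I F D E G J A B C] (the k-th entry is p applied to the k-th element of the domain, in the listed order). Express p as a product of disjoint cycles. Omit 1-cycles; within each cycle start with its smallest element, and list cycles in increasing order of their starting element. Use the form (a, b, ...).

Iterating p from A gives A → H → A; that is the 2-cycle (A, H).
Repeating from the next unused element and collecting all non-trivial cycles gives (A, H)(B, I)(C, F, G, J).

(A, H)(B, I)(C, F, G, J)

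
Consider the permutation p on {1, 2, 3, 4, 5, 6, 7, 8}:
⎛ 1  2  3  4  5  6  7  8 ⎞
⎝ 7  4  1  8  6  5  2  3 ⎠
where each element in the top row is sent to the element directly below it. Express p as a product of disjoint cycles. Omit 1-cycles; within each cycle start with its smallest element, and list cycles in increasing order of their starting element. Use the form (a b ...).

Iterating p from 1 gives 1 → 7 → 2 → 4 → 8 → 3 → 1; that is the 6-cycle (1 7 2 4 8 3).
Continuing from each remaining unvisited element yields (1 7 2 4 8 3)(5 6).

(1 7 2 4 8 3)(5 6)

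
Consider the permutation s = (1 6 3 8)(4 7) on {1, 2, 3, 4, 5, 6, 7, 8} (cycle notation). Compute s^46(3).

3 lies in the 4-cycle (1 6 3 8).
On a 4-cycle, s^4 is the identity, so s^46 = s^2 there (46 ≡ 2 mod 4).
Advancing 2 steps from 3: 3 → 8 → 1.

1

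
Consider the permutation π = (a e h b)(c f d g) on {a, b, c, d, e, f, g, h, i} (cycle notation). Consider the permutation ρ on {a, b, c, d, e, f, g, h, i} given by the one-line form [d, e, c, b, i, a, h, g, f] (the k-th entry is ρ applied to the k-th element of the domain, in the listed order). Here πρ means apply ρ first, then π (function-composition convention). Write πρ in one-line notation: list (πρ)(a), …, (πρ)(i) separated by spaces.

g h f a i e b c d

For each element, apply ρ then π: a → d → g; b → e → h; c → c → f; d → b → a; e → i → i; f → a → e; g → h → b; h → g → c; i → f → d.
So πρ in one-line form is g h f a i e b c d.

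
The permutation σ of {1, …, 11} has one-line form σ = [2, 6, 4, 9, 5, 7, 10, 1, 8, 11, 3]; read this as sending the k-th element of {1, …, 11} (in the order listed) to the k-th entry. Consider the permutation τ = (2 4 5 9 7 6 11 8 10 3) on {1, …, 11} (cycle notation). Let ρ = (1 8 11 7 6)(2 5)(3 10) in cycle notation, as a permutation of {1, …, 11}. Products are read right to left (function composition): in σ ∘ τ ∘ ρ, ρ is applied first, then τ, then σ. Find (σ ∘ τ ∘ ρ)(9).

10

Chase 9: ρ(9) = 9; τ(9) = 7; σ(7) = 10. Hence (σ ∘ τ ∘ ρ)(9) = 10.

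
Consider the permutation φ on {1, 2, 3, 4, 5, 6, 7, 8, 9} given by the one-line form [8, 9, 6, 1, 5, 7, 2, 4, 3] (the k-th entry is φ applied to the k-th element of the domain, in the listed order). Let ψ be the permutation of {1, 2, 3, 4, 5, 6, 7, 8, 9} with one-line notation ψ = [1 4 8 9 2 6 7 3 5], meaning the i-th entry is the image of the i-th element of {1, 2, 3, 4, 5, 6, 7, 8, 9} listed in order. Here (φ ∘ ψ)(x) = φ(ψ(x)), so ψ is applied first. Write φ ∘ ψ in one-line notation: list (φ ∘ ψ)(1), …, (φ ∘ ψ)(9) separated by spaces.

(φ ∘ ψ)(x) = φ(ψ(x)). Computing each image: φ(ψ(1)) = φ(1) = 8, φ(ψ(2)) = φ(4) = 1, φ(ψ(3)) = φ(8) = 4, φ(ψ(4)) = φ(9) = 3, φ(ψ(5)) = φ(2) = 9, φ(ψ(6)) = φ(6) = 7, φ(ψ(7)) = φ(7) = 2, φ(ψ(8)) = φ(3) = 6, φ(ψ(9)) = φ(5) = 5.
Hence φ ∘ ψ = [8 1 4 3 9 7 2 6 5].

8 1 4 3 9 7 2 6 5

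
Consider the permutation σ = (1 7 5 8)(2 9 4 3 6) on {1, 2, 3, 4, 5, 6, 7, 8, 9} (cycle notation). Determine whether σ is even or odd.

The cycle lengths are 5, 4.
A cycle is odd iff its length is even; σ has 1 even-length cycle, so sgn(σ) = (−1)^1 and σ is odd.

odd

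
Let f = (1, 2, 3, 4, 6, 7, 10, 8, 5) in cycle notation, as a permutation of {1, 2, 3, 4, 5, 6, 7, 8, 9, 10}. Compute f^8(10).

7

10 lies in the 9-cycle (1, 2, 3, 4, 6, 7, 10, 8, 5).
Stepping 8 places around the cycle: 10 → 8 → 5 → 1 → 2 → 3 → 4 → 6 → 7.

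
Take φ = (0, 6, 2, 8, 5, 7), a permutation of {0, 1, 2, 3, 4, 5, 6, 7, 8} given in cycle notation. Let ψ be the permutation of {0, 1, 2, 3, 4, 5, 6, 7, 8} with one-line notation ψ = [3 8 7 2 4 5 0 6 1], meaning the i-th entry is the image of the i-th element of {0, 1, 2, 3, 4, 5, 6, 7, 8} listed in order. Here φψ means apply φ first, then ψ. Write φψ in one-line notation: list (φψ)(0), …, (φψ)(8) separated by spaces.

0 8 1 2 4 6 7 3 5

Chase each element through φ then ψ: 0 → 6 → 0; 1 → 1 → 8; 2 → 8 → 1; 3 → 3 → 2; 4 → 4 → 4; 5 → 7 → 6; 6 → 2 → 7; 7 → 0 → 3; 8 → 5 → 5.
Collecting the images, φψ = [0 8 1 2 4 6 7 3 5].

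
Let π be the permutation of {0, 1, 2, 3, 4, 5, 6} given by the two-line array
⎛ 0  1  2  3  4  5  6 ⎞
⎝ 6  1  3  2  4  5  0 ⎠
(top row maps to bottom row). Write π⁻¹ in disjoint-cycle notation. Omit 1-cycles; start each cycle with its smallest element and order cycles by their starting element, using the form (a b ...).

(0 6)(2 3)

First write π in disjoint cycles: (0 6)(2 3).
Reversing each cycle (and rotating so the smallest element leads) gives π⁻¹ = (0 6)(2 3).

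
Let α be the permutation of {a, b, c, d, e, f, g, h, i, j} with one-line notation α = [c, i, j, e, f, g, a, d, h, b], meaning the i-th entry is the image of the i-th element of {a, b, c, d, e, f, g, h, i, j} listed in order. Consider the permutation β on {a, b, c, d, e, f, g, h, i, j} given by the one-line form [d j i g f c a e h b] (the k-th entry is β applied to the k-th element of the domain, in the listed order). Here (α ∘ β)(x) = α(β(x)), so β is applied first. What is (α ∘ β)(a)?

First apply β: β(a) = d, then α(d) = e. Thus (α ∘ β)(a) = e.

e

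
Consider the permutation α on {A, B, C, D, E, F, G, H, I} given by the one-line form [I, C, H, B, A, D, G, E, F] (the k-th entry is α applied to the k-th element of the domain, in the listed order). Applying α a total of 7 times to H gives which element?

Tracing H → E → … returns to H after 8 steps, so H lies in an 8-cycle (A, I, F, D, B, C, H, E).
Advancing 7 steps from H: H → E → A → I → F → D → B → C.

C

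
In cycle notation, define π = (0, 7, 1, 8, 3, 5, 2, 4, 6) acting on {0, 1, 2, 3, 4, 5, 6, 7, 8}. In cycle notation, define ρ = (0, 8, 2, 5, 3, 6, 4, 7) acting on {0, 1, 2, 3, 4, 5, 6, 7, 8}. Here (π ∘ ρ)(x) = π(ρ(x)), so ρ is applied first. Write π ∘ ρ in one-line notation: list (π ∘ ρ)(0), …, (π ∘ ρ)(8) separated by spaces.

Chase each element through ρ then π: 0 → 8 → 3; 1 → 1 → 8; 2 → 5 → 2; 3 → 6 → 0; 4 → 7 → 1; 5 → 3 → 5; 6 → 4 → 6; 7 → 0 → 7; 8 → 2 → 4.
Collecting the images, π ∘ ρ = [3 8 2 0 1 5 6 7 4].

3 8 2 0 1 5 6 7 4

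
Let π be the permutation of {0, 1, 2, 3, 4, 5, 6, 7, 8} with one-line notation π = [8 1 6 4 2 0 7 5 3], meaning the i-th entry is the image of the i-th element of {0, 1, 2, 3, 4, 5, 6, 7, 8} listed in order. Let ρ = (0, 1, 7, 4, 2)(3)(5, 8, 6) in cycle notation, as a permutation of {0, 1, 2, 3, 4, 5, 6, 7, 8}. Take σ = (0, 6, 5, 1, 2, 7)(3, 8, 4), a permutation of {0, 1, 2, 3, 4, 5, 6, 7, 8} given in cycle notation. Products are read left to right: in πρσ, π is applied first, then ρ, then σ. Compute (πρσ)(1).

0

Chase 1: π(1) = 1; ρ(1) = 7; σ(7) = 0. Hence (πρσ)(1) = 0.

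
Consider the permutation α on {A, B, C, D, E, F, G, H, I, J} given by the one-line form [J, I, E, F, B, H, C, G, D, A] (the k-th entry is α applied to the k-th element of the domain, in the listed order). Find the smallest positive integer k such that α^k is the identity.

8

Writing α as disjoint cycles, the cycle lengths are 8, 2.
The order is lcm(8, 2) = 8.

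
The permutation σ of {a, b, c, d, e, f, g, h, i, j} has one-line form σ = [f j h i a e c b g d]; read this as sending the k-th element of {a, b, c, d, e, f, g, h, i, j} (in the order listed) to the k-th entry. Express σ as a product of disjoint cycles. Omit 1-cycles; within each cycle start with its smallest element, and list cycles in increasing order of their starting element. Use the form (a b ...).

From a: a → f → e → a, closing the cycle (a f e).
Repeating from the next unused element and collecting all non-trivial cycles gives (a f e)(b j d i g c h).

(a f e)(b j d i g c h)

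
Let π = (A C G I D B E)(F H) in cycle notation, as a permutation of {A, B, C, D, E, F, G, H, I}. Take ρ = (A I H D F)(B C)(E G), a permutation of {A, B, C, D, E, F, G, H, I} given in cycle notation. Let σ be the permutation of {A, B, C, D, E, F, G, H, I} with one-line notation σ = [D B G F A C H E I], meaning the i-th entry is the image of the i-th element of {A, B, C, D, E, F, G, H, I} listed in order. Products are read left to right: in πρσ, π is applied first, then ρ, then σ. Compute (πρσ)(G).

E

Chase G: π(G) = I; ρ(I) = H; σ(H) = E. Hence (πρσ)(G) = E.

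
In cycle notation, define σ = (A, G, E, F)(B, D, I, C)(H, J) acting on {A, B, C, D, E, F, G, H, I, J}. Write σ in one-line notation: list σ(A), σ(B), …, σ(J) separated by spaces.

G D B I F A E J C H

Each element maps to the next entry in its cycle (wrapping to the front): A↦G, B↦D, C↦B, D↦I, E↦F, F↦A, G↦E, H↦J, I↦C, J↦H.
So the one-line form is G D B I F A E J C H.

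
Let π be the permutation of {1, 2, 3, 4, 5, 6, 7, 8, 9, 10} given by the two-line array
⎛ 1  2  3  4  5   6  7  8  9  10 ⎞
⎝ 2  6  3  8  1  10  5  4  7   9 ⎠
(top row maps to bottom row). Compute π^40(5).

9

Tracing 5 → 1 → … returns to 5 after 7 steps, so 5 lies in a 7-cycle (1, 2, 6, 10, 9, 7, 5).
Since the cycle has length 7, π^40 acts on it the same as π^5 (40 mod 7 = 5).
Stepping 5 places around the cycle: 5 → 1 → 2 → 6 → 10 → 9.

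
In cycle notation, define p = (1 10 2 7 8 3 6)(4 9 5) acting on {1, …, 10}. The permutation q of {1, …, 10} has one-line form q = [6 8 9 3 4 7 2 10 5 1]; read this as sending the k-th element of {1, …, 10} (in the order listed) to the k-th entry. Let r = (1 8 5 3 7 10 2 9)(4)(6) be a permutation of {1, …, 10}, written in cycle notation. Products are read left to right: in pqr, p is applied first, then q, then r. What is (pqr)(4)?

3

Chase 4: p(4) = 9; q(9) = 5; r(5) = 3. Hence (pqr)(4) = 3.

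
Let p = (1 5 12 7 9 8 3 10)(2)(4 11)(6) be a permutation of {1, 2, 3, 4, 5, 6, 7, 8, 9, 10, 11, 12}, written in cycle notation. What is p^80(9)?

9 lies in the 8-cycle (1 5 12 7 9 8 3 10).
Powers repeat with period 8 on this cycle, and 80 mod 8 = 0, so p^80(9) = p^0(9).
So p^80(9) = 9.

9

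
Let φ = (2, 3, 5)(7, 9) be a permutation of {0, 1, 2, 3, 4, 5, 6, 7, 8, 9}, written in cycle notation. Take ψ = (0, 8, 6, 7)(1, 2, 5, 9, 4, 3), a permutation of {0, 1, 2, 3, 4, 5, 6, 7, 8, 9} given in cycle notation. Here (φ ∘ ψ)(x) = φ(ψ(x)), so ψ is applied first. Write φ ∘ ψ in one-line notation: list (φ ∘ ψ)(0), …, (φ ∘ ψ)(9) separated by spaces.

Chase each element through ψ then φ: 0 → 8 → 8; 1 → 2 → 3; 2 → 5 → 2; 3 → 1 → 1; 4 → 3 → 5; 5 → 9 → 7; 6 → 7 → 9; 7 → 0 → 0; 8 → 6 → 6; 9 → 4 → 4.
So φ ∘ ψ in one-line form is 8 3 2 1 5 7 9 0 6 4.

8 3 2 1 5 7 9 0 6 4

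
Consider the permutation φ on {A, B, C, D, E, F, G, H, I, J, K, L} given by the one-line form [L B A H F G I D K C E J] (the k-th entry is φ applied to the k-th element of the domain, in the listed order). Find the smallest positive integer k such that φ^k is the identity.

20

Writing φ as disjoint cycles, the cycle lengths are 5, 4, 2, 1.
Since disjoint cycles commute, ord(φ) = lcm(5, 4, 2) = 20.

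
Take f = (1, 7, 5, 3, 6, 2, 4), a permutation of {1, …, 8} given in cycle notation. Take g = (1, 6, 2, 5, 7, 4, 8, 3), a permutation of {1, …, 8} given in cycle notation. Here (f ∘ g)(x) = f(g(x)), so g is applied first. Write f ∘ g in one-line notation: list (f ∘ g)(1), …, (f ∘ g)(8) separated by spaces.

2 3 7 8 5 4 1 6

(f ∘ g)(x) = f(g(x)). Computing each image: f(g(1)) = f(6) = 2, f(g(2)) = f(5) = 3, f(g(3)) = f(1) = 7, f(g(4)) = f(8) = 8, f(g(5)) = f(7) = 5, f(g(6)) = f(2) = 4, f(g(7)) = f(4) = 1, f(g(8)) = f(3) = 6.
Hence f ∘ g = [2 3 7 8 5 4 1 6].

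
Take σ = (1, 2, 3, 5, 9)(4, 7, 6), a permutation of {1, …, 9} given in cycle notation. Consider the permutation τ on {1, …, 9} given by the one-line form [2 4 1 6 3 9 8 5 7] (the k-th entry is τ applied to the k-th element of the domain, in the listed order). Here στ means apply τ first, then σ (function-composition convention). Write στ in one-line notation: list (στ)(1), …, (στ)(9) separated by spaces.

3 7 2 4 5 1 8 9 6

Chase each element through τ then σ: 1 → 2 → 3; 2 → 4 → 7; 3 → 1 → 2; 4 → 6 → 4; 5 → 3 → 5; 6 → 9 → 1; 7 → 8 → 8; 8 → 5 → 9; 9 → 7 → 6.
So στ in one-line form is 3 7 2 4 5 1 8 9 6.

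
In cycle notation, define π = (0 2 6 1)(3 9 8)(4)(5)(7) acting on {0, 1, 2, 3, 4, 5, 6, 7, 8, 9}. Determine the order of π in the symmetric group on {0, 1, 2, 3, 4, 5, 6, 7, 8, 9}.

12

The cycle type of π is (4, 3, 1, 1, 1).
The order of π is the least common multiple of its cycle lengths: lcm(4, 3) = 12.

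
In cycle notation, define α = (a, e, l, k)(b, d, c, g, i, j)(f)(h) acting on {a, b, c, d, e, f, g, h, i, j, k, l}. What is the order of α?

12

The disjoint cycles have lengths 6, 4, 1, 1.
The order is lcm(6, 4) = 12.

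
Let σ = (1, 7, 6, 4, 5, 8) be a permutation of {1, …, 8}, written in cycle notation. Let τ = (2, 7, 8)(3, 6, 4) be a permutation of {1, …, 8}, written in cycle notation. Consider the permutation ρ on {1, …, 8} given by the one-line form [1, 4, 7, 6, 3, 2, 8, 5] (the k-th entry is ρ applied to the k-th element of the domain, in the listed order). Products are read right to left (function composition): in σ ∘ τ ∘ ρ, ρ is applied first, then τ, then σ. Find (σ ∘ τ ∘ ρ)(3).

(σ ∘ τ ∘ ρ)(3) = σ(τ(ρ(3))). ρ(3) = 7, then τ(7) = 8, then σ(8) = 1, so the result is 1.

1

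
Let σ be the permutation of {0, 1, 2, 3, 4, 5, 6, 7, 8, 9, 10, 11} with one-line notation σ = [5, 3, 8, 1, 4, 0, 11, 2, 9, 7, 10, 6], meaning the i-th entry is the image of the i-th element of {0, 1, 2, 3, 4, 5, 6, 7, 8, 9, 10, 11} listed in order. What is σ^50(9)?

Tracing 9 → 7 → … returns to 9 after 4 steps, so 9 lies in a 4-cycle (2 8 9 7).
Powers repeat with period 4 on this cycle, and 50 mod 4 = 2, so σ^50(9) = σ^2(9).
Advancing 2 steps from 9: 9 → 7 → 2.

2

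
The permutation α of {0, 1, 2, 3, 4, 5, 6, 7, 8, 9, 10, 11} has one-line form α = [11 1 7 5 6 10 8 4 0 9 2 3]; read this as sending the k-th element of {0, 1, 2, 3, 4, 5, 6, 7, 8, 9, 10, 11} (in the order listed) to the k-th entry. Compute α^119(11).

0

Tracing 11 → 3 → … returns to 11 after 10 steps, so 11 lies in a 10-cycle (0 11 3 5 10 2 7 4 6 8).
Powers repeat with period 10 on this cycle, and 119 mod 10 = 9, so α^119(11) = α^9(11).
Stepping 9 places around the cycle: 11 → 3 → 5 → 10 → 2 → 7 → 4 → 6 → 8 → 0.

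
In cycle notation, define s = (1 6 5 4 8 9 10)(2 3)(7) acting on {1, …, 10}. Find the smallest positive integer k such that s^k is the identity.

14

The cycle type of s is (7, 2, 1).
Since disjoint cycles commute, ord(s) = lcm(7, 2) = 14.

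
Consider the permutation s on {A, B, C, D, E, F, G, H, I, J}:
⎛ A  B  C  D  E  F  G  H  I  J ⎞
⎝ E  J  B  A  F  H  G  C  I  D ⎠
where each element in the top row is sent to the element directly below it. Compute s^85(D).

C

Tracing D → A → … returns to D after 8 steps, so D lies in an 8-cycle (A E F H C B J D).
Since the cycle has length 8, s^85 acts on it the same as s^5 (85 mod 8 = 5).
Advancing 5 steps from D: D → A → E → F → H → C.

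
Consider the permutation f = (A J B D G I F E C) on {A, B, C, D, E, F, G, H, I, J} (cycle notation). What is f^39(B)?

I

B lies in the 9-cycle (A J B D G I F E C).
On a 9-cycle, f^9 is the identity, so f^39 = f^3 there (39 ≡ 3 mod 9).
Advancing 3 steps from B: B → D → G → I.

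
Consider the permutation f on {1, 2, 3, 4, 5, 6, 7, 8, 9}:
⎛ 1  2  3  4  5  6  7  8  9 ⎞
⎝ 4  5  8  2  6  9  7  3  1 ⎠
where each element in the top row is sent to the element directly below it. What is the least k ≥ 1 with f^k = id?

Writing f as disjoint cycles, the cycle lengths are 6, 2, 1.
Since disjoint cycles commute, ord(f) = lcm(6, 2) = 6.

6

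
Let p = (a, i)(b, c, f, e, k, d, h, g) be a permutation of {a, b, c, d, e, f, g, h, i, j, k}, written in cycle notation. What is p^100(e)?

g

e lies in the 8-cycle (b, c, f, e, k, d, h, g).
On an 8-cycle, p^8 is the identity, so p^100 = p^4 there (100 ≡ 4 mod 8).
Advancing 4 steps from e: e → k → d → h → g.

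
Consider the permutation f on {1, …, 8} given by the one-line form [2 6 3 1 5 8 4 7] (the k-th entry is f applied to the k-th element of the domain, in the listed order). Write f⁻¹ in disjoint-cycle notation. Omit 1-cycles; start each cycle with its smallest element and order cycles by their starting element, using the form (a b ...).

(1 4 7 8 6 2)

The cycle decomposition of f is (1 2 6 8 7 4).
Reversing each cycle (and rotating so the smallest element leads) gives f⁻¹ = (1 4 7 8 6 2).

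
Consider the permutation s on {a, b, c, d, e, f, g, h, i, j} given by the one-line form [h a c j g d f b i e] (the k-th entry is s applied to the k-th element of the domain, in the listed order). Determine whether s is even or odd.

even

In disjoint-cycle form the cycle lengths are 5, 3, 1, 1.
A cycle of length ℓ contributes ℓ−1 transpositions, so s is a product of 4 + 2 = 6 transpositions — even.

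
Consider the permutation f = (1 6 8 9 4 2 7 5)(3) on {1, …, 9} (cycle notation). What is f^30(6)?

6 lies in the 8-cycle (1 6 8 9 4 2 7 5).
Since the cycle has length 8, f^30 acts on it the same as f^6 (30 mod 8 = 6).
Stepping 6 places around the cycle: 6 → 8 → 9 → 4 → 2 → 7 → 5.

5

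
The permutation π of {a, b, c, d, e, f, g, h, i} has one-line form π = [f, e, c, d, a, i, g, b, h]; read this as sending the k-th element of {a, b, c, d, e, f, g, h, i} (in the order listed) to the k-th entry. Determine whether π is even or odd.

In disjoint-cycle form the cycle lengths are 6, 1, 1, 1.
A cycle of length ℓ contributes ℓ−1 transpositions, so π is a product of 5 transpositions — odd.

odd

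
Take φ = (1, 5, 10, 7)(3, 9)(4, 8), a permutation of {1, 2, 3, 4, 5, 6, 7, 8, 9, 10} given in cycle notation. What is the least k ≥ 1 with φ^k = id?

4

The disjoint cycles have lengths 4, 2, 2, 1, 1.
The order is lcm(4, 2, 2) = 4.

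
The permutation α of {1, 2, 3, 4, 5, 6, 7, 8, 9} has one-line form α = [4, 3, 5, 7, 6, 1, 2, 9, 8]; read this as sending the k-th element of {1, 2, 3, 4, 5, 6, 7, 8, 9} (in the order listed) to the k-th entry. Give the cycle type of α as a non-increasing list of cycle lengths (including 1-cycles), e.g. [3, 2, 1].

The disjoint cycles are (1 4 7 2 3 5 6)(8 9), with lengths 7, 2 in non-increasing order.

[7, 2]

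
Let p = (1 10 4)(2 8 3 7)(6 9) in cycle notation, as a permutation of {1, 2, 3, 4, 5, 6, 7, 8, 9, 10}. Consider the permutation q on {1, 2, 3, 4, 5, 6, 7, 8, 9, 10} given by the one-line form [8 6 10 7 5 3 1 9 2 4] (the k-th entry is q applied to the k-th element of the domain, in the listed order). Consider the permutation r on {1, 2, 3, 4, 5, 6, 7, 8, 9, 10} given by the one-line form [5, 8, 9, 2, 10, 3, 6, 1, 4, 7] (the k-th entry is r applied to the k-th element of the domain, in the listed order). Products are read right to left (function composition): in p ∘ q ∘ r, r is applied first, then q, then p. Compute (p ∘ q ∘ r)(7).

7

(p ∘ q ∘ r)(7) = p(q(r(7))). r(7) = 6, then q(6) = 3, then p(3) = 7, so the result is 7.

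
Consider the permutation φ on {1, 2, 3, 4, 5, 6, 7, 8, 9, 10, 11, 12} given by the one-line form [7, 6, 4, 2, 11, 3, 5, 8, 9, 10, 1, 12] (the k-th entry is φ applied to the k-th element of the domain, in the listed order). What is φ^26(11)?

7

Tracing 11 → 1 → … returns to 11 after 4 steps, so 11 lies in a 4-cycle (1, 7, 5, 11).
Since the cycle has length 4, φ^26 acts on it the same as φ^2 (26 mod 4 = 2).
Stepping 2 places around the cycle: 11 → 1 → 7.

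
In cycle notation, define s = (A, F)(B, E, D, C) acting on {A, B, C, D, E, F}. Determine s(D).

C

In the cycle (B, E, D, C), D is followed by C, so s(D) = C.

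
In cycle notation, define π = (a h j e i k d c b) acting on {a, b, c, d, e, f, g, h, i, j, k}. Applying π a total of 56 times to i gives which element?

d

i lies in the 9-cycle (a h j e i k d c b).
On a 9-cycle, π^9 is the identity, so π^56 = π^2 there (56 ≡ 2 mod 9).
Advancing 2 steps from i: i → k → d.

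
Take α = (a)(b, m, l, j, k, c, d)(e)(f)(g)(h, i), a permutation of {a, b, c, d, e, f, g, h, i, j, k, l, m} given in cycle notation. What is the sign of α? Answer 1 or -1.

-1

The cycle lengths are 7, 2, 1, 1, 1, 1.
A cycle is odd iff its length is even; α has 1 even-length cycle, so sgn(α) = (−1)^1 and α is odd.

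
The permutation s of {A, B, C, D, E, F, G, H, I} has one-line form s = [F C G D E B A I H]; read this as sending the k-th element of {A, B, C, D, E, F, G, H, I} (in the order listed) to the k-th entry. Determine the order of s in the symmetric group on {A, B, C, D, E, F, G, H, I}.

10

Writing s as disjoint cycles, the cycle lengths are 5, 2, 1, 1.
The order is lcm(5, 2) = 10.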